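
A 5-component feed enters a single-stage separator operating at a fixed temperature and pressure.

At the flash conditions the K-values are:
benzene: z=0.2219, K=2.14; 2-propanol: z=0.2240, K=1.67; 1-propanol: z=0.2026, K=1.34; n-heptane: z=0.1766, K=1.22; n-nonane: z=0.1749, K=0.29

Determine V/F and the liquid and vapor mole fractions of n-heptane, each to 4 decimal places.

V/F = 0.8458, x_n-heptane = 0.1489, y_n-heptane = 0.1817

Material balance + equilibrium reduce to Σ zᵢ(Kᵢ−1)/(1+V/F(Kᵢ−1)) = 0.
Feasibility: ΣzᵢKᵢ = 1.3866, Σzᵢ/Kᵢ = 1.1369 — both > 1, two phases present.
Newton iteration, V/F⁰ = 0.5:
  V/F = 0.5000: g = 0.17490, g' = -0.4094 → V/F = 0.9272
  V/F = 0.9272: g = -0.06325, g' = -0.8811 → V/F = 0.8554
  V/F = 0.8554: g = -0.00673, g' = -0.7065 → V/F = 0.8459
  V/F = 0.8459: g = -0.00009, g' = -0.6886 → V/F = 0.8458
Converged at V/F = 0.8458.
Compositions from xᵢ = zᵢ/(1+V/F(Kᵢ−1)), yᵢ = Kᵢxᵢ:
  benzene: x = 0.1130, y = 0.2418
  2-propanol: x = 0.1430, y = 0.2388
  1-propanol: x = 0.1574, y = 0.2109
  n-heptane: x = 0.1489, y = 0.1817
  n-nonane: x = 0.4378, y = 0.1270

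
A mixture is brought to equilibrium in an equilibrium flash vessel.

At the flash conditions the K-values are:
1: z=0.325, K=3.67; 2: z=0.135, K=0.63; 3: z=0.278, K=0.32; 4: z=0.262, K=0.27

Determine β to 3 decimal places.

Rachford–Rice: g(β) = Σ zᵢ(Kᵢ−1)/(1+β(Kᵢ−1)) = 0.
g(0) = ΣzᵢKᵢ − 1 = 0.438 and g(1) = 1 − Σzᵢ/Kᵢ = -1.142, so a root lies in (0, 1).
Newton–Raphson from β = 0.59:
  β = 0.590: g = -0.3786, g' = -1.169 → β = 0.266
  β = 0.266: g = -0.0163, g' = -1.221 → β = 0.253
Converged at β = 0.253.

β = 0.253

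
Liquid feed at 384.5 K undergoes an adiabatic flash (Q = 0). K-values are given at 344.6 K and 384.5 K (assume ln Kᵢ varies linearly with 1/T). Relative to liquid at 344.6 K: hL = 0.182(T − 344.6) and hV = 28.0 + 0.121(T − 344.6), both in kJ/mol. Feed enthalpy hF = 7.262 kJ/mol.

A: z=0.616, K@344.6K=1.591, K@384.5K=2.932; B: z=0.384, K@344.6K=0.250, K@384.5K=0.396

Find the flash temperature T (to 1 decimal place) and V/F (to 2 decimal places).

T = 347.0 K, V/F = 0.25

Adiabatic flash: solve Rachford–Rice at each trial T, then check hF = ψ·hV(T) + (1−ψ)·hL(T).
  T = 344.6 K: K = (1.591, 0.250), RR gives ψ = 0.172, H_out = 4.804 kJ/mol
  T = 384.5 K: K = (2.932, 0.396), RR gives ψ = 0.821, H_out = 28.254 kJ/mol
  T = 364.6 K: K = (2.198, 0.319), RR gives ψ = 0.584, H_out = 19.273 kJ/mol
  T = 354.6 K: K = (1.879, 0.283), RR gives ψ = 0.422, H_out = 13.389 kJ/mol
  T = 349.6 K: K = (1.731, 0.266), RR gives ψ = 0.314, H_out = 9.613 kJ/mol
  T = 347.1 K: K = (1.660, 0.258), RR gives ψ = 0.248, H_out = 7.374 kJ/mol
  T = 345.9 K: K = (1.627, 0.254), RR gives ψ = 0.213, H_out = 6.188 kJ/mol
Linear interpolation between T = 345.9 (H_out = 6.188) and T = 347.1 (H_out = 7.374) on hF = 7.262 gives T ≈ 347.0 K, at which ψ = 0.25.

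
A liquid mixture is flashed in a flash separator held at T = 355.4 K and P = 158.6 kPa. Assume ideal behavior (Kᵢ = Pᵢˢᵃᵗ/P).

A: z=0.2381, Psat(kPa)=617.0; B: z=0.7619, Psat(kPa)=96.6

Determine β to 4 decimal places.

β = 0.3455

Raoult's law: Kᵢ = Pᵢˢᵃᵗ/P = Pᵢˢᵃᵗ/158.6.
  K_A = 617.0/158.6 = 3.890290, K_B = 96.6/158.6 = 0.609079
Rachford–Rice: g(β) = Σ zᵢ(Kᵢ−1)/(1+β(Kᵢ−1)) = 0.
Feasibility: ΣzᵢKᵢ = 1.3903, Σzᵢ/Kᵢ = 1.3121 — both > 1, two phases present.
Newton iteration, β⁰ = 0.5:
  β = 0.5000: g = -0.08876, g' = -0.5126 → β = 0.3268
  β = 0.3268: g = 0.01241, g' = -0.6790 → β = 0.3451
  β = 0.3451: g = 0.00023, g' = -0.6541 → β = 0.3455
Converged at β = 0.3455.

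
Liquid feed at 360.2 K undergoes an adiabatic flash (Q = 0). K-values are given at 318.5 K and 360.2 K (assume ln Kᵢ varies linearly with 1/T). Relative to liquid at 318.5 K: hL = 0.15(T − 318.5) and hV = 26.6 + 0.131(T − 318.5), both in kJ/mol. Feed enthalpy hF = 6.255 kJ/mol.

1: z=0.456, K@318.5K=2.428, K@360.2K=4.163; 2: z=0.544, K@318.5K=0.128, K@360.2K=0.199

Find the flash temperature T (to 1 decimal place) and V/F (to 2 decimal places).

Adiabatic flash: solve Rachford–Rice at each trial T, then check hF = ψ·hV(T) + (1−ψ)·hL(T).
  T = 318.5 K: K = (2.428, 0.128), RR gives ψ = 0.142, H_out = 3.777 kJ/mol
  T = 360.2 K: K = (4.163, 0.199), RR gives ψ = 0.397, H_out = 16.508 kJ/mol
  T = 339.4 K: K = (3.234, 0.162), RR gives ψ = 0.301, H_out = 11.012 kJ/mol
  T = 328.9 K: K = (2.813, 0.144), RR gives ψ = 0.233, H_out = 7.710 kJ/mol
  T = 323.7 K: K = (2.617, 0.136), RR gives ψ = 0.191, H_out = 5.850 kJ/mol
  T = 326.3 K: K = (2.714, 0.140), RR gives ψ = 0.213, H_out = 6.803 kJ/mol
  T = 325.0 K: K = (2.665, 0.138), RR gives ψ = 0.202, H_out = 6.333 kJ/mol
Linear interpolation between T = 323.7 (H_out = 5.850) and T = 325.0 (H_out = 6.333) on hF = 6.255 gives T ≈ 324.8 K, at which ψ = 0.20.

T = 324.8 K, V/F = 0.20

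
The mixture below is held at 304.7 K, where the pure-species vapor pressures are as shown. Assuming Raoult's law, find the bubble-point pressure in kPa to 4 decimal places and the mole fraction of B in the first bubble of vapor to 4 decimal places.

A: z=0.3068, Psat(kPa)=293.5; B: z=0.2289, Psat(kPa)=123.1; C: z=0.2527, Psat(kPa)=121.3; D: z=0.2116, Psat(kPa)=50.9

At the bubble point ψ → 0, so ΣzᵢKᵢ = 1 with Kᵢ = Pᵢˢᵃᵗ/P ⇒ P = ΣzᵢPᵢˢᵃᵗ.
P = 0.3068·293.5 + 0.2289·123.1 + 0.2527·121.3 + 0.2116·50.9 = 159.6463 kPa
yᵢ = zᵢPᵢˢᵃᵗ/P ⇒ y_B = 0.2289·123.1/159.6463 = 0.1765

Pbub = 159.6463 kPa, y_B = 0.1765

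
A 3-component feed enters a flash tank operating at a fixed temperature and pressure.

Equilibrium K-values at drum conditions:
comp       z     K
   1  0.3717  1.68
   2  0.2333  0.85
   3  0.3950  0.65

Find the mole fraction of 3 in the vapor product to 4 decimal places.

Rachford–Rice: g(ψ) = Σ zᵢ(Kᵢ−1)/(1+ψ(Kᵢ−1)) = 0.
Feasibility: ΣzᵢKᵢ = 1.0795, Σzᵢ/Kᵢ = 1.1034 — both > 1, two phases present.
Newton–Raphson from ψ = 0.49:
  ψ = 0.4900: g = -0.01505, g' = -0.1733 → ψ = 0.4031
  ψ = 0.4031: g = 0.00017, g' = -0.1774 → ψ = 0.4041
Converged at ψ = 0.4041.
Compositions from xᵢ = zᵢ/(1+ψ(Kᵢ−1)), yᵢ = Kᵢxᵢ:
  1: x = 0.2916, y = 0.4899
  2: x = 0.2484, y = 0.2111
  3: x = 0.4601, y = 0.2990

y_3 = 0.2990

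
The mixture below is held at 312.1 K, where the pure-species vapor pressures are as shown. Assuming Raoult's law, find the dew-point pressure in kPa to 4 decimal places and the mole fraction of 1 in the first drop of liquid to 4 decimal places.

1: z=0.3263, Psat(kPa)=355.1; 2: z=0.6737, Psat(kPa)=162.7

At the dew point ψ → 1, so Σzᵢ/Kᵢ = 1 with Kᵢ = Pᵢˢᵃᵗ/P ⇒ 1/P = Σzᵢ/Pᵢˢᵃᵗ.
1/P = 0.3263/355.1 + 0.6737/162.7 = 0.0050596 ⇒ P = 197.6423 kPa
xᵢ = zᵢP/Pᵢˢᵃᵗ ⇒ x_1 = 0.3263·197.6423/355.1 = 0.1816

Pdew = 197.6423 kPa, x_1 = 0.1816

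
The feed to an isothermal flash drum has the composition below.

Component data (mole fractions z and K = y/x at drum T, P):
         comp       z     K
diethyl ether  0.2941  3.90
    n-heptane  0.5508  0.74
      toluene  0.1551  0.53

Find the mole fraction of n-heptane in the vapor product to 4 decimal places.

Material balance + equilibrium reduce to Σ zᵢ(Kᵢ−1)/(1+V/F(Kᵢ−1)) = 0.
Feasibility: ΣzᵢKᵢ = 1.6368, Σzᵢ/Kᵢ = 1.1124 — both > 1, two phases present.
Iterate (Newton) starting at V/F = 0.5:
  V/F = 0.5000: g = 0.08822, g' = -0.5198 → V/F = 0.6697
  V/F = 0.6697: g = 0.01010, g' = -0.4133 → V/F = 0.6942
  V/F = 0.6942: g = 0.00012, g' = -0.4034 → V/F = 0.6945
Converged at V/F = 0.6945.
Compositions from xᵢ = zᵢ/(1+V/F(Kᵢ−1)), yᵢ = Kᵢxᵢ:
  diethyl ether: x = 0.0976, y = 0.3806
  n-heptane: x = 0.6722, y = 0.4974
  toluene: x = 0.2303, y = 0.1220

y_n-heptane = 0.4974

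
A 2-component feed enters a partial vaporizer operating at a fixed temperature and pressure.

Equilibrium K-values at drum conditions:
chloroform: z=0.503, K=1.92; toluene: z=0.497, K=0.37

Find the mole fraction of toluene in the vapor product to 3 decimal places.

y_toluene = 0.220

Binary case is linear: z₁(K₁−1)(1+ψ(K₂−1)) + z₂(K₂−1)(1+ψ(K₁−1)) = 0
⇒ ψ = [z₁(K₁−1)+z₂(K₂−1)] / [−(K₁−1)(K₂−1)] = 0.1496/0.5796 = 0.258
Compositions from xᵢ = zᵢ/(1+ψ(Kᵢ−1)), yᵢ = Kᵢxᵢ:
  chloroform: x = 0.406, y = 0.780
  toluene: x = 0.594, y = 0.220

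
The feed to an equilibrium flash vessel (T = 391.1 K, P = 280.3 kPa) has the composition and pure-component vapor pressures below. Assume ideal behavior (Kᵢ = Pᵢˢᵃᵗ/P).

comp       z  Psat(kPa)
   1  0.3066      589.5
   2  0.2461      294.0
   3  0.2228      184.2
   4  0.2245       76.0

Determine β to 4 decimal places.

Raoult's law: Kᵢ = Pᵢˢᵃᵗ/P = Pᵢˢᵃᵗ/280.3.
  K_1 = 589.5/280.3 = 2.103104, K_2 = 294.0/280.3 = 1.048876, K_3 = 184.2/280.3 = 0.657153, K_4 = 76.0/280.3 = 0.271138
Let β = V/F and solve Σ zᵢ(Kᵢ−1)/(1+β(Kᵢ−1)) = 0.
Check two-phase: ΣzᵢKᵢ = 1.1102 > 1 and Σzᵢ/Kᵢ = 1.5474 > 1, so g(0) = 0.1102 > 0 and g(1) = -0.5474 < 0.
Newton–Raphson from β = 0.5:
  β = 0.5000: g = -0.11992, g' = -0.4889 → β = 0.2547
  β = 0.2547: g = -0.00873, g' = -0.4392 → β = 0.2349
Converged at β = 0.2349.

β = 0.2349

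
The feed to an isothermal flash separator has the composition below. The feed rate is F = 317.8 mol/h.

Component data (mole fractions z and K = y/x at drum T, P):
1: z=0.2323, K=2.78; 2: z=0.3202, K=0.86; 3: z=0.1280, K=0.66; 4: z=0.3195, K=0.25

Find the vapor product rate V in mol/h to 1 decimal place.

V = 32.4 mol/h

Let β = V/F and solve Σ zᵢ(Kᵢ−1)/(1+β(Kᵢ−1)) = 0.
Check two-phase: ΣzᵢKᵢ = 1.0855 > 1 and Σzᵢ/Kᵢ = 1.9278 > 1, so g(0) = 0.0855 > 0 and g(1) = -0.9278 < 0.
Newton–Raphson from β = 0.41:
  β = 0.4100: g = -0.20511, g' = -0.6478 → β = 0.0934
  β = 0.0934: g = 0.00654, g' = -0.7712 → β = 0.1018
  β = 0.1018: g = 0.00005, g' = -0.7605 → β = 0.1019
Converged at β = 0.1019.
Then V = β·F = 0.1019·317.8 = 32.4 mol/h and L = F − V = 285.4 mol/h.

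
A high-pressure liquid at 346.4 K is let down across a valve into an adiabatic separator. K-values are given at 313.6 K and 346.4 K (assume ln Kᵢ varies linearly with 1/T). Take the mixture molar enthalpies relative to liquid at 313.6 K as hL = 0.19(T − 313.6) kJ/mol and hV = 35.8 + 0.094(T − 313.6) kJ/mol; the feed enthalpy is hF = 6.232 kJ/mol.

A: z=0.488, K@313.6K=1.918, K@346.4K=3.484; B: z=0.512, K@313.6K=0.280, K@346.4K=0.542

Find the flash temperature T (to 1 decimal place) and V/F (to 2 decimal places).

T = 315.2 K, V/F = 0.17

Adiabatic flash: solve Rachford–Rice at each trial T, then check hF = ψ·hV(T) + (1−ψ)·hL(T).
  T = 313.6 K: K = (1.918, 0.280), RR gives ψ = 0.120, H_out = 4.298 kJ/mol
  T = 346.4 K: K = (3.484, 0.542), RR gives ψ = 0.859, H_out = 34.292 kJ/mol
  T = 330.0 K: K = (2.624, 0.396), RR gives ψ = 0.493, H_out = 19.976 kJ/mol
  T = 321.8 K: K = (2.252, 0.334), RR gives ψ = 0.324, H_out = 12.915 kJ/mol
  T = 317.7 K: K = (2.081, 0.306), RR gives ψ = 0.230, H_out = 8.913 kJ/mol
  T = 315.6 K: K = (1.996, 0.293), RR gives ψ = 0.176, H_out = 6.645 kJ/mol
Linear interpolation between T = 313.6 (H_out = 4.298) and T = 315.6 (H_out = 6.645) on hF = 6.232 gives T ≈ 315.2 K, at which ψ = 0.17.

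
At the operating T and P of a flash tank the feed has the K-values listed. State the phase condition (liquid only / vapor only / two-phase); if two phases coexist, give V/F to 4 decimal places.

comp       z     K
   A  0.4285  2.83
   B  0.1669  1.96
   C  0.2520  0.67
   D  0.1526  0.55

ΣzᵢKᵢ = 1.7925; Σzᵢ/Kᵢ = 0.8901.
Since Σzᵢ/Kᵢ < 1 the mixture is above its dew point — single vapor phase.

vapor only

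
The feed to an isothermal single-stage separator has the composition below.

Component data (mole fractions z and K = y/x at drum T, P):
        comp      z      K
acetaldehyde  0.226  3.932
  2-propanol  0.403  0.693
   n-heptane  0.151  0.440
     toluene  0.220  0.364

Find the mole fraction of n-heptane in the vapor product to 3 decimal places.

y_n-heptane = 0.076

Rachford–Rice: g(V/F) = Σ zᵢ(Kᵢ−1)/(1+V/F(Kᵢ−1)) = 0.
Check two-phase: ΣzᵢKᵢ = 1.314 > 1 and Σzᵢ/Kᵢ = 1.587 > 1, so g(0) = 0.314 > 0 and g(1) = -0.587 < 0.
Newton–Raphson from V/F = 0.69:
  V/F = 0.690: g = -0.3249, g' = -0.682 → V/F = 0.214
  V/F = 0.214: g = 0.0171, g' = -0.958 → V/F = 0.231
  V/F = 0.231: g = 0.0004, g' = -0.918 → V/F = 0.232
Converged at V/F = 0.232.
Compositions from xᵢ = zᵢ/(1+V/F(Kᵢ−1)), yᵢ = Kᵢxᵢ:
  acetaldehyde: x = 0.135, y = 0.529
  2-propanol: x = 0.434, y = 0.301
  n-heptane: x = 0.174, y = 0.076
  toluene: x = 0.258, y = 0.094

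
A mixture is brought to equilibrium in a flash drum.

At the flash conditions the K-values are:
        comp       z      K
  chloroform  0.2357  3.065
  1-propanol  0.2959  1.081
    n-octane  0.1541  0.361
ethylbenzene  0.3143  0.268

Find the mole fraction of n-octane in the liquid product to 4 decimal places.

x_n-octane = 0.1745

Rachford–Rice: g(ψ) = Σ zᵢ(Kᵢ−1)/(1+ψ(Kᵢ−1)) = 0.
g(0) = ΣzᵢKᵢ − 1 = 0.1822 and g(1) = 1 − Σzᵢ/Kᵢ = -0.9503, so a root lies in (0, 1).
Newton–Raphson from ψ = 0.5:
  ψ = 0.5000: g = -0.24508, g' = -0.7999 → ψ = 0.1936
  ψ = 0.1936: g = -0.00914, g' = -0.8254 → ψ = 0.1826
Converged at ψ = 0.1826.
Compositions from xᵢ = zᵢ/(1+ψ(Kᵢ−1)), yᵢ = Kᵢxᵢ:
  chloroform: x = 0.1712, y = 0.5246
  1-propanol: x = 0.2916, y = 0.3152
  n-octane: x = 0.1745, y = 0.0630
  ethylbenzene: x = 0.3628, y = 0.0972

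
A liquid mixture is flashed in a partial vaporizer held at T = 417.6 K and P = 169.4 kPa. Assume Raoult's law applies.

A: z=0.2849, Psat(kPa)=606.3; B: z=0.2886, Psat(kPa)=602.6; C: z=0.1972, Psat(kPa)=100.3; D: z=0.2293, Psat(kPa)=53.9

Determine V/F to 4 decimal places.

V/F = 0.8188

Raoult's law: Kᵢ = Pᵢˢᵃᵗ/P = Pᵢˢᵃᵗ/169.4.
  K_A = 606.3/169.4 = 3.579103, K_B = 602.6/169.4 = 3.557261, K_C = 100.3/169.4 = 0.592090, K_D = 53.9/169.4 = 0.318182
Newton iteration, V/F⁰ = 0.5:
  V/F = 0.5000: g = 0.30656, g' = -1.0222 → V/F = 0.7999
  V/F = 0.7999: g = 0.01891, g' = -0.9935 → V/F = 0.8189
  V/F = 0.8189: g = -0.00018, g' = -1.0133 → V/F = 0.8188
Converged at V/F = 0.8188.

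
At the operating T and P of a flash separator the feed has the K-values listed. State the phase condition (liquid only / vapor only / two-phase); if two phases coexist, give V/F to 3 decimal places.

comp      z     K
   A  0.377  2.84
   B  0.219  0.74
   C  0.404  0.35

ΣzᵢKᵢ = 1.374; Σzᵢ/Kᵢ = 1.583.
Both exceed 1, so a two-phase solution exists.
Newton iteration, ψ⁰ = 0.58:
  ψ = 0.580: g = -0.1530, g' = -0.759 → ψ = 0.378
  ψ = 0.378: g = -0.0025, g' = -0.762 → ψ = 0.375
Converged at ψ = 0.375.

two-phase, V/F = 0.375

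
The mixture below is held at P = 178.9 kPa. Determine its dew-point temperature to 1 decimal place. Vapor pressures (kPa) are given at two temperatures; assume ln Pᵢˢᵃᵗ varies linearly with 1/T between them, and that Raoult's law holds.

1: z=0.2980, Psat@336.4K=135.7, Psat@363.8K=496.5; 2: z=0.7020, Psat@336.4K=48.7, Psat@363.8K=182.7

T = 358.7 K

Dew-point temperature: Σzᵢ·P/Pᵢˢᵃᵗ(T) = 1. Interpolate ln Pᵢˢᵃᵗ = aᵢ + bᵢ/T.
  T = 336.4 K: ΣzᵢP/Pᵢˢᵃᵗ = 2.9717
  T = 363.8 K: ΣzᵢP/Pᵢˢᵃᵗ = 0.7948
  T = 350.1 K: ΣzᵢP/Pᵢˢᵃᵗ = 1.4977
  T = 357.0 K: ΣzᵢP/Pᵢˢᵃᵗ = 1.0819
  T = 360.4 K: ΣzᵢP/Pᵢˢᵃᵗ = 0.9259
  T = 358.7 K: ΣzᵢP/Pᵢˢᵃᵗ = 1.0005
Interpolating between 358.7 K and 360.4 K gives T ≈ 358.7 K.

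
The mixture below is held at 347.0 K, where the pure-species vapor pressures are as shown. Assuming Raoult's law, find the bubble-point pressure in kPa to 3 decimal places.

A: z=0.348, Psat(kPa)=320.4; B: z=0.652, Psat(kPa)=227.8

At the bubble point ψ → 0, so ΣzᵢKᵢ = 1 with Kᵢ = Pᵢˢᵃᵗ/P ⇒ P = ΣzᵢPᵢˢᵃᵗ.
P = 0.348·320.4 + 0.652·227.8 = 260.025 kPa

Pbub = 260.025 kPa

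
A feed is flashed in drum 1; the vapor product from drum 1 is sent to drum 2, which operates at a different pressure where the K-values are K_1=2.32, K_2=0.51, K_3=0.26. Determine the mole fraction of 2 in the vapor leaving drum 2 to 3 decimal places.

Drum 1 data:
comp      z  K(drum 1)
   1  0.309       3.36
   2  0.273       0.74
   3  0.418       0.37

y_2 (drum 2) = 0.162

Drum 1:
Newton–Raphson from ψ₁ = 0.5:
  ψ₁ = 0.500: g = -0.1315, g' = -0.740 → ψ₁ = 0.322
  ψ₁ = 0.322: g = 0.0063, g' = -0.838 → ψ₁ = 0.330
Converged at ψ₁ = 0.330.
Drum-1 compositions:
  1: x = 0.174, y = 0.584
  2: x = 0.299, y = 0.221
  3: x = 0.528, y = 0.195
Drum-2 feed = drum-1 vapor: z₂ = (0.5838, 0.2210, 0.1952).
Drum 2:
Newton iteration, ψ₂⁰ = 0.5:
  ψ₂ = 0.500: g = 0.0915, g' = -0.732 → ψ₂ = 0.625
  ψ₂ = 0.625: g = -0.0027, g' = -0.786 → ψ₂ = 0.622
Converged at ψ₂ = 0.622.
  1: x = 0.321, y = 0.744
  2: x = 0.318, y = 0.162
  3: x = 0.362, y = 0.094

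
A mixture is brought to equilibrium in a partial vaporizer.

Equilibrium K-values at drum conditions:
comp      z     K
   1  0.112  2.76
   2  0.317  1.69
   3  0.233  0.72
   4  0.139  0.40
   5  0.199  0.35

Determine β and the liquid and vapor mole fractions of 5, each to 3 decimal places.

β = 0.251, x_5 = 0.238, y_5 = 0.083

Newton–Raphson from β = 0.5:
  β = 0.500: g = -0.1192, g' = -0.493 → β = 0.258
  β = 0.258: g = -0.0033, g' = -0.485 → β = 0.251
Converged at β = 0.251.
Compositions from xᵢ = zᵢ/(1+β(Kᵢ−1)), yᵢ = Kᵢxᵢ:
  1: x = 0.078, y = 0.214
  2: x = 0.270, y = 0.457
  3: x = 0.251, y = 0.180
  4: x = 0.164, y = 0.065
  5: x = 0.238, y = 0.083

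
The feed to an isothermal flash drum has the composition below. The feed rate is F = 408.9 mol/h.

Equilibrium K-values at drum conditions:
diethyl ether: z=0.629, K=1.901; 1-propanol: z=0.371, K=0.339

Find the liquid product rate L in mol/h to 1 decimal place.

L = 188.2 mol/h

Rachford–Rice: g(ψ) = Σ zᵢ(Kᵢ−1)/(1+ψ(Kᵢ−1)) = 0.
g(0) = ΣzᵢKᵢ − 1 = 0.321 and g(1) = 1 − Σzᵢ/Kᵢ = -0.425, so a root lies in (0, 1).
Binary case is linear: z₁(K₁−1)(1+ψ(K₂−1)) + z₂(K₂−1)(1+ψ(K₁−1)) = 0
⇒ ψ = [z₁(K₁−1)+z₂(K₂−1)] / [−(K₁−1)(K₂−1)] = 0.3215/0.5956 = 0.540
Then V = ψ·F = 0.5398·408.9 = 220.7 mol/h and L = F − V = 188.2 mol/h.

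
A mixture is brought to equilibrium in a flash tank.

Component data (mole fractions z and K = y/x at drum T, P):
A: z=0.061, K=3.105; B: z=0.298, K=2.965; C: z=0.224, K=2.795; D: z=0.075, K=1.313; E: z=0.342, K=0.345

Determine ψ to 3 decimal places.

Newton iteration, ψ⁰ = 0.5:
  ψ = 0.500: g = 0.2570, g' = -0.887 → ψ = 0.790
  ψ = 0.790: g = -0.0012, g' = -0.973 → ψ = 0.788
Converged at ψ = 0.788.

ψ = 0.788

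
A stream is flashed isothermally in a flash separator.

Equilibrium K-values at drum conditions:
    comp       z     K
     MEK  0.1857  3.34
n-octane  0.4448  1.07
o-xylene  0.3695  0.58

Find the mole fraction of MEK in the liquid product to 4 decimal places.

x_MEK = 0.0764

Let ψ = V/F and solve Σ zᵢ(Kᵢ−1)/(1+ψ(Kᵢ−1)) = 0.
g(0) = ΣzᵢKᵢ − 1 = 0.3105 and g(1) = 1 − Σzᵢ/Kᵢ = -0.1084, so a root lies in (0, 1).
Newton–Raphson from ψ = 0.35:
  ψ = 0.3500: g = 0.08735, g' = -0.3990 → ψ = 0.5689
  ψ = 0.5689: g = 0.01242, g' = -0.3016 → ψ = 0.6101
  ψ = 0.6101: g = 0.00020, g' = -0.2924 → ψ = 0.6108
Converged at ψ = 0.6108.
Compositions from xᵢ = zᵢ/(1+ψ(Kᵢ−1)), yᵢ = Kᵢxᵢ:
  MEK: x = 0.0764, y = 0.2553
  n-octane: x = 0.4266, y = 0.4564
  o-xylene: x = 0.4970, y = 0.2883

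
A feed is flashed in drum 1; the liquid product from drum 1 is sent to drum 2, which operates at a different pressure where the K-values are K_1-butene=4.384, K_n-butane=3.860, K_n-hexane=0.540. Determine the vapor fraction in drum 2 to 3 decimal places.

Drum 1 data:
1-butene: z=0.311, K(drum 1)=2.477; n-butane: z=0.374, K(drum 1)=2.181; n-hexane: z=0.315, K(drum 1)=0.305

Drum 1:
Let ψ₁ = V/F and solve Σ zᵢ(Kᵢ−1)/(1+ψ₁(Kᵢ−1)) = 0.
Check two-phase: ΣzᵢKᵢ = 1.682 > 1 and Σzᵢ/Kᵢ = 1.330 > 1, so g(0) = 0.682 > 0 and g(1) = -0.330 < 0.
Newton iteration, ψ₁⁰ = 0.39:
  ψ₁ = 0.390: g = 0.2935, g' = -0.804 → ψ₁ = 0.755
  ψ₁ = 0.755: g = -0.0101, g' = -0.971 → ψ₁ = 0.745
Converged at ψ₁ = 0.745.
Drum-1 compositions:
  1-butene: x = 0.148, y = 0.367
  n-butane: x = 0.199, y = 0.434
  n-hexane: x = 0.653, y = 0.199
Drum-2 feed = drum-1 liquid: z₂ = (0.1481, 0.1990, 0.6529).
Drum 2:
Newton iteration, ψ₂⁰ = 0.42:
  ψ₂ = 0.420: g = 0.0933, g' = -0.837 → ψ₂ = 0.531
  ψ₂ = 0.531: g = 0.0075, g' = -0.715 → ψ₂ = 0.542
Converged at ψ₂ = 0.542.
  1-butene: x = 0.052, y = 0.229
  n-butane: x = 0.078, y = 0.301
  n-hexane: x = 0.870, y = 0.470

V/F (drum 2) = 0.542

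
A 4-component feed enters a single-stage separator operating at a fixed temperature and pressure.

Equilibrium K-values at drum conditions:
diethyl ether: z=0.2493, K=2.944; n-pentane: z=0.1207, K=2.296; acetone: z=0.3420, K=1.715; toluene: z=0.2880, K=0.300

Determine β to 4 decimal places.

β = 0.7623

Let β = V/F and solve Σ zᵢ(Kᵢ−1)/(1+β(Kᵢ−1)) = 0.
g(0) = ΣzᵢKᵢ − 1 = 0.6840 and g(1) = 1 − Σzᵢ/Kᵢ = -0.2967, so a root lies in (0, 1).
Iterate (Newton) starting at β = 0.57:
  β = 0.5700: g = 0.15815, g' = -0.7580 → β = 0.7786
  β = 0.7786: g = -0.01538, g' = -0.9533 → β = 0.7625
  β = 0.7625: g = -0.00022, g' = -0.9266 → β = 0.7623
Converged at β = 0.7623.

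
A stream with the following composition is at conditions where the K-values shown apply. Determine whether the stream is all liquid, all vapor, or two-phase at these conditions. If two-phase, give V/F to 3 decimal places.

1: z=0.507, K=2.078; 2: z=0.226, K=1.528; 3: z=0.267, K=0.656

all vapor

ΣzᵢKᵢ = 1.574; Σzᵢ/Kᵢ = 0.799.
Since Σzᵢ/Kᵢ < 1 the mixture is above its dew point — single vapor phase.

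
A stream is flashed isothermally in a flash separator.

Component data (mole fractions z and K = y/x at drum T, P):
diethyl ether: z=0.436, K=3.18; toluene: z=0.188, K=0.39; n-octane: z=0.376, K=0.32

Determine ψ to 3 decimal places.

Rachford–Rice: g(ψ) = Σ zᵢ(Kᵢ−1)/(1+ψ(Kᵢ−1)) = 0.
Check two-phase: ΣzᵢKᵢ = 1.580 > 1 and Σzᵢ/Kᵢ = 1.794 > 1, so g(0) = 0.580 > 0 and g(1) = -0.794 < 0.
Newton iteration, ψ⁰ = 0.49:
  ψ = 0.490: g = -0.0874, g' = -1.018 → ψ = 0.404
  ψ = 0.404: g = 0.0006, g' = -1.039 → ψ = 0.405
Converged at ψ = 0.405.

ψ = 0.405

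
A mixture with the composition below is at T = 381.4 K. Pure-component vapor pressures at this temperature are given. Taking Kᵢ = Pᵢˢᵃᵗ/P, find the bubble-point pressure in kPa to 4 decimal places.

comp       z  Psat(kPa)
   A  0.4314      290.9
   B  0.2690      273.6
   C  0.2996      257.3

Pbub = 276.1797 kPa

At the bubble point ψ → 0, so ΣzᵢKᵢ = 1 with Kᵢ = Pᵢˢᵃᵗ/P ⇒ P = ΣzᵢPᵢˢᵃᵗ.
P = 0.4314·290.9 + 0.2690·273.6 + 0.2996·257.3 = 276.1797 kPa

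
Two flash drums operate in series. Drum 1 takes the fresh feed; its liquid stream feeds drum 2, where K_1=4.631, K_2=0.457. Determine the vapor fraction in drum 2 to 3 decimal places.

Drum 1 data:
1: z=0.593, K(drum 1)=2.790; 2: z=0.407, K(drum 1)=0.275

Drum 1:
Let ψ₁ = V/F and solve Σ zᵢ(Kᵢ−1)/(1+ψ₁(Kᵢ−1)) = 0.
g(0) = ΣzᵢKᵢ − 1 = 0.766 and g(1) = 1 − Σzᵢ/Kᵢ = -0.693, so a root lies in (0, 1).
Newton–Raphson from ψ₁ = 0.7:
  ψ₁ = 0.700: g = -0.1280, g' = -1.256 → ψ₁ = 0.598
  ψ₁ = 0.598: g = -0.0084, g' = -1.110 → ψ₁ = 0.591
Converged at ψ₁ = 0.591.
Drum-1 compositions:
  1: x = 0.288, y = 0.804
  2: x = 0.712, y = 0.196
Drum-2 feed = drum-1 liquid: z₂ = (0.2883, 0.7117).
Drum 2:
Rachford–Rice: g(ψ₂) = Σ zᵢ(Kᵢ−1)/(1+ψ₂(Kᵢ−1)) = 0.
Check two-phase: ΣzᵢKᵢ = 1.660 > 1 and Σzᵢ/Kᵢ = 1.620 > 1, so g(0) = 0.660 > 0 and g(1) = -0.620 < 0.
Newton–Raphson from ψ₂ = 0.69:
  ψ₂ = 0.690: g = -0.3194, g' = -0.846 → ψ₂ = 0.312
  ψ₂ = 0.312: g = 0.0250, g' = -1.139 → ψ₂ = 0.334
  ψ₂ = 0.334: g = 0.0006, g' = -1.089 → ψ₂ = 0.335
Converged at ψ₂ = 0.335.
  1: x = 0.130, y = 0.602
  2: x = 0.870, y = 0.398

V/F (drum 2) = 0.335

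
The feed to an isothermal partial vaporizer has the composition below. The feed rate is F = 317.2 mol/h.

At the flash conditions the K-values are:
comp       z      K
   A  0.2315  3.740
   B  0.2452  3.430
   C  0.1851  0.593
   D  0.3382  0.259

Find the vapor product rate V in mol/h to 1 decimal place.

V = 171.1 mol/h

Material balance + equilibrium reduce to Σ zᵢ(Kᵢ−1)/(1+V/F(Kᵢ−1)) = 0.
Feasibility: ΣzᵢKᵢ = 1.9042, Σzᵢ/Kᵢ = 1.7513 — both > 1, two phases present.
Iterate (Newton) starting at V/F = 0.5:
  V/F = 0.5000: g = 0.04395, g' = -1.1215 → V/F = 0.5392
  V/F = 0.5392: g = 0.00008, g' = -1.1198 → V/F = 0.5393
Converged at V/F = 0.5393.
Then V = V/F·F = 0.5393·317.2 = 171.1 mol/h and L = F − V = 146.1 mol/h.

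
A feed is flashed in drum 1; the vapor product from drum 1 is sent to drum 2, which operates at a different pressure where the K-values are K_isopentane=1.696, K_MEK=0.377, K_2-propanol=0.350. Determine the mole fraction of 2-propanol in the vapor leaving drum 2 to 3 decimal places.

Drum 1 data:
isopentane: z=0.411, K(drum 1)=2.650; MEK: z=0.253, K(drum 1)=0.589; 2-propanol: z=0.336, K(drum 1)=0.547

y_2-propanol (drum 2) = 0.103

Drum 1:
Let ψ₁ = V/F and solve Σ zᵢ(Kᵢ−1)/(1+ψ₁(Kᵢ−1)) = 0.
Feasibility: ΣzᵢKᵢ = 1.422, Σzᵢ/Kᵢ = 1.199 — both > 1, two phases present.
Newton iteration, ψ₁⁰ = 0.5:
  ψ₁ = 0.500: g = 0.0439, g' = -0.519 → ψ₁ = 0.585
  ψ₁ = 0.585: g = 0.0013, g' = -0.492 → ψ₁ = 0.587
Converged at ψ₁ = 0.587.
Drum-1 compositions:
  isopentane: x = 0.209, y = 0.553
  MEK: x = 0.333, y = 0.196
  2-propanol: x = 0.458, y = 0.250
Drum-2 feed = drum-1 vapor: z₂ = (0.5532, 0.1964, 0.2504).
Drum 2:
Material balance + equilibrium reduce to Σ zᵢ(Kᵢ−1)/(1+ψ₂(Kᵢ−1)) = 0.
g(0) = ΣzᵢKᵢ − 1 = 0.100 and g(1) = 1 − Σzᵢ/Kᵢ = -0.563, so a root lies in (0, 1).
Iterate (Newton) starting at ψ₂ = 0.48:
  ψ₂ = 0.480: g = -0.1225, g' = -0.529 → ψ₂ = 0.248
  ψ₂ = 0.248: g = -0.0106, g' = -0.452 → ψ₂ = 0.225
Converged at ψ₂ = 0.225.
  isopentane: x = 0.478, y = 0.811
  MEK: x = 0.228, y = 0.086
  2-propanol: x = 0.293, y = 0.103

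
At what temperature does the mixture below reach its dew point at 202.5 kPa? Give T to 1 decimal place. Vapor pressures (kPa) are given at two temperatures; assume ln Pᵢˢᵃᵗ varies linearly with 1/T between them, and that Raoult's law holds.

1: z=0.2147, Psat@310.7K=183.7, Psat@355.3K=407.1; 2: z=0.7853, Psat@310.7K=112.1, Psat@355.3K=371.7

Dew-point temperature: Σzᵢ·P/Pᵢˢᵃᵗ(T) = 1. Interpolate ln Pᵢˢᵃᵗ = aᵢ + bᵢ/T.
  T = 310.7 K: ΣzᵢP/Pᵢˢᵃᵗ = 1.6553
  T = 355.3 K: ΣzᵢP/Pᵢˢᵃᵗ = 0.5346
  T = 333.0 K: ΣzᵢP/Pᵢˢᵃᵗ = 0.9032
  T = 321.9 K: ΣzᵢP/Pᵢˢᵃᵗ = 1.2074
  T = 327.4 K: ΣzᵢP/Pᵢˢᵃᵗ = 1.0429
  T = 330.2 K: ΣzᵢP/Pᵢˢᵃᵗ = 0.9699
Interpolating between 327.4 K and 330.2 K gives T ≈ 329.0 K.

T = 329.0 K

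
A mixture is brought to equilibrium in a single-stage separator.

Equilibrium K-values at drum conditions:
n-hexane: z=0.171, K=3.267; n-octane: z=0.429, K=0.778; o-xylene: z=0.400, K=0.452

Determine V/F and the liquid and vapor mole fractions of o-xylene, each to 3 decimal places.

V/F = 0.082, x_o-xylene = 0.419, y_o-xylene = 0.189

Material balance + equilibrium reduce to Σ zᵢ(Kᵢ−1)/(1+V/F(Kᵢ−1)) = 0.
Check two-phase: ΣzᵢKᵢ = 1.073 > 1 and Σzᵢ/Kᵢ = 1.489 > 1, so g(0) = 0.073 > 0 and g(1) = -0.489 < 0.
Newton–Raphson from V/F = 0.5:
  V/F = 0.500: g = -0.2274, g' = -0.448 → V/F = 0.000
  V/F = 0.000: g = 0.0732, g' = -1.020 → V/F = 0.072
  V/F = 0.072: g = 0.0084, g' = -0.802 → V/F = 0.082
Converged at V/F = 0.082.
Compositions from xᵢ = zᵢ/(1+V/F(Kᵢ−1)), yᵢ = Kᵢxᵢ:
  n-hexane: x = 0.144, y = 0.471
  n-octane: x = 0.437, y = 0.340
  o-xylene: x = 0.419, y = 0.189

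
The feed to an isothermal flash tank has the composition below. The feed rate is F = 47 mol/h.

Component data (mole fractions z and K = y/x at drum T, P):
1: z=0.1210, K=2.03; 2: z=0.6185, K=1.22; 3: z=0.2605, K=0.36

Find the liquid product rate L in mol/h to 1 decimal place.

L = 30.0 mol/h

Newton iteration, β⁰ = 0.31:
  β = 0.3100: g = 0.01387, g' = -0.2660 → β = 0.3621
  β = 0.3621: g = -0.00021, g' = -0.2746 → β = 0.3613
Converged at β = 0.3613.
Then V = β·F = 0.3613·47 = 17.0 mol/h and L = F − V = 30.0 mol/h.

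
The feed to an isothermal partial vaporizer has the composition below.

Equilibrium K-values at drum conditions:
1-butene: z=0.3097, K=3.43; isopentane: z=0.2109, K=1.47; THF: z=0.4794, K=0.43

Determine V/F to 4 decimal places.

V/F = 0.5540

Rachford–Rice: g(V/F) = Σ zᵢ(Kᵢ−1)/(1+V/F(Kᵢ−1)) = 0.
g(0) = ΣzᵢKᵢ − 1 = 0.5784 and g(1) = 1 − Σzᵢ/Kᵢ = -0.3486, so a root lies in (0, 1).
Newton–Raphson from V/F = 0.41:
  V/F = 0.4100: g = 0.10350, g' = -0.7569 → V/F = 0.5467
  V/F = 0.5467: g = 0.00508, g' = -0.6955 → V/F = 0.5540
Converged at V/F = 0.5540.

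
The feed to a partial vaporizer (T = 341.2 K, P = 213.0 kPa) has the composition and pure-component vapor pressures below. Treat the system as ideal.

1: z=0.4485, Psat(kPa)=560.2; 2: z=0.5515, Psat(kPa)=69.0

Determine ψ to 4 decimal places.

ψ = 0.3251

Raoult's law: Kᵢ = Pᵢˢᵃᵗ/P = Pᵢˢᵃᵗ/213.0.
  K_1 = 560.2/213.0 = 2.630047, K_2 = 69.0/213.0 = 0.323944
Rachford–Rice: g(ψ) = Σ zᵢ(Kᵢ−1)/(1+ψ(Kᵢ−1)) = 0.
Feasibility: ΣzᵢKᵢ = 1.3582, Σzᵢ/Kᵢ = 1.8730 — both > 1, two phases present.
Iterate (Newton) starting at ψ = 0.5:
  ψ = 0.5000: g = -0.16044, g' = -0.9370 → ψ = 0.3288
  ψ = 0.3288: g = -0.00340, g' = -0.9219 → ψ = 0.3251
Converged at ψ = 0.3251.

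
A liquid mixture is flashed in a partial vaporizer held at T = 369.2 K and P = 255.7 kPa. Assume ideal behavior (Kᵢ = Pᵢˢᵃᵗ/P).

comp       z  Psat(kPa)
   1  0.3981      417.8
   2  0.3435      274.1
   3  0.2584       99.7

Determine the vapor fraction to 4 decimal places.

Raoult's law: Kᵢ = Pᵢˢᵃᵗ/P = Pᵢˢᵃᵗ/255.7.
  K_1 = 417.8/255.7 = 1.633946, K_2 = 274.1/255.7 = 1.071959, K_3 = 99.7/255.7 = 0.389910
Let ψ = V/F and solve Σ zᵢ(Kᵢ−1)/(1+ψ(Kᵢ−1)) = 0.
Feasibility: ΣzᵢKᵢ = 1.1194, Σzᵢ/Kᵢ = 1.2268 — both > 1, two phases present.
Iterate (Newton) starting at ψ = 0.5:
  ψ = 0.5000: g = -0.01135, g' = -0.2930 → ψ = 0.4613
  ψ = 0.4613: g = -0.00019, g' = -0.2837 → ψ = 0.4606
Converged at ψ = 0.4606.

ψ = 0.4606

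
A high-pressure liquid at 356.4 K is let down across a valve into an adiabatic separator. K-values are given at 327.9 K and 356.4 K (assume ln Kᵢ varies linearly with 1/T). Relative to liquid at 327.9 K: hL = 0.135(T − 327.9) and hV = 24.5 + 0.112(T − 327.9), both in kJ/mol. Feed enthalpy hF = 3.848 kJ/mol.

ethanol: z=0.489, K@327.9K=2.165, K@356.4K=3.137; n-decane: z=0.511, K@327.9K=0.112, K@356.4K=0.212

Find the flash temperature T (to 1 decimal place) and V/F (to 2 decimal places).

Adiabatic flash: solve Rachford–Rice at each trial T, then check hF = ψ·hV(T) + (1−ψ)·hL(T).
  T = 327.9 K: K = (2.165, 0.112), RR gives ψ = 0.112, H_out = 2.745 kJ/mol
  T = 356.4 K: K = (3.137, 0.212), RR gives ψ = 0.381, H_out = 12.943 kJ/mol
  T = 342.1 K: K = (2.625, 0.156), RR gives ψ = 0.265, H_out = 8.319 kJ/mol
  T = 335.0 K: K = (2.389, 0.133), RR gives ψ = 0.196, H_out = 5.723 kJ/mol
  T = 331.4 K: K = (2.274, 0.122), RR gives ψ = 0.156, H_out = 4.273 kJ/mol
  T = 329.6 K: K = (2.217, 0.117), RR gives ψ = 0.134, H_out = 3.504 kJ/mol
Linear interpolation between T = 329.6 (H_out = 3.504) and T = 331.4 (H_out = 4.273) on hF = 3.848 gives T ≈ 330.4 K, at which ψ = 0.14.

T = 330.4 K, V/F = 0.14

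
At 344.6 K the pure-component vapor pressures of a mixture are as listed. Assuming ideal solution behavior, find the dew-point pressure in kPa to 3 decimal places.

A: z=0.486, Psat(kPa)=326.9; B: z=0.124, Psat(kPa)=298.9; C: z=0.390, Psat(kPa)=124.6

Pdew = 198.745 kPa

At the dew point ψ → 1, so Σzᵢ/Kᵢ = 1 with Kᵢ = Pᵢˢᵃᵗ/P ⇒ 1/P = Σzᵢ/Pᵢˢᵃᵗ.
1/P = 0.486/326.9 + 0.124/298.9 + 0.390/124.6 = 0.005032 ⇒ P = 198.745 kPa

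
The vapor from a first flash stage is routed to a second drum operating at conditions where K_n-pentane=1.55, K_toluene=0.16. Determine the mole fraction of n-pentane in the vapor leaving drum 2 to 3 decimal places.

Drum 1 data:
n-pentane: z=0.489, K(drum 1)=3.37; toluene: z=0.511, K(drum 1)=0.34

Drum 1:
Material balance + equilibrium reduce to Σ zᵢ(Kᵢ−1)/(1+ψ₁(Kᵢ−1)) = 0.
Feasibility: ΣzᵢKᵢ = 1.822, Σzᵢ/Kᵢ = 1.648 — both > 1, two phases present.
Binary case is linear: z₁(K₁−1)(1+ψ₁(K₂−1)) + z₂(K₂−1)(1+ψ₁(K₁−1)) = 0
⇒ ψ₁ = [z₁(K₁−1)+z₂(K₂−1)] / [−(K₁−1)(K₂−1)] = 0.8217/1.5642 = 0.525
Drum-1 compositions:
  n-pentane: x = 0.218, y = 0.734
  toluene: x = 0.782, y = 0.266
Drum-2 feed = drum-1 vapor: z₂ = (0.7341, 0.2659).
Drum 2:
Rachford–Rice: g(ψ₂) = Σ zᵢ(Kᵢ−1)/(1+ψ₂(Kᵢ−1)) = 0.
Check two-phase: ΣzᵢKᵢ = 1.180 > 1 and Σzᵢ/Kᵢ = 2.136 > 1, so g(0) = 0.180 > 0 and g(1) = -1.136 < 0.
Iterate (Newton) starting at ψ₂ = 0.5:
  ψ₂ = 0.500: g = -0.0685, g' = -0.694 → ψ₂ = 0.401
  ψ₂ = 0.401: g = -0.0063, g' = -0.576 → ψ₂ = 0.390
Converged at ψ₂ = 0.390.
  n-pentane: x = 0.604, y = 0.937
  toluene: x = 0.396, y = 0.063

y_n-pentane (drum 2) = 0.937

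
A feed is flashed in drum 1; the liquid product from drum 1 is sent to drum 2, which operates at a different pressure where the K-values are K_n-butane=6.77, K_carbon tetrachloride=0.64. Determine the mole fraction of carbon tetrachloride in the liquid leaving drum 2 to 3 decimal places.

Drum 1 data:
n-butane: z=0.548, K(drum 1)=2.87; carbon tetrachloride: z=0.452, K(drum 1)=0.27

x_carbon tetrachloride (drum 2) = 0.941

Drum 1:
Let ψ₁ = V/F and solve Σ zᵢ(Kᵢ−1)/(1+ψ₁(Kᵢ−1)) = 0.
Check two-phase: ΣzᵢKᵢ = 1.695 > 1 and Σzᵢ/Kᵢ = 1.865 > 1, so g(0) = 0.695 > 0 and g(1) = -0.865 < 0.
Binary case is linear: z₁(K₁−1)(1+ψ₁(K₂−1)) + z₂(K₂−1)(1+ψ₁(K₁−1)) = 0
⇒ ψ₁ = [z₁(K₁−1)+z₂(K₂−1)] / [−(K₁−1)(K₂−1)] = 0.6948/1.3651 = 0.509
Drum-1 compositions:
  n-butane: x = 0.281, y = 0.806
  carbon tetrachloride: x = 0.719, y = 0.194
Drum-2 feed = drum-1 liquid: z₂ = (0.2808, 0.7192).
Drum 2:
Let ψ₂ = V/F and solve Σ zᵢ(Kᵢ−1)/(1+ψ₂(Kᵢ−1)) = 0.
g(0) = ΣzᵢKᵢ − 1 = 1.361 and g(1) = 1 − Σzᵢ/Kᵢ = -0.165, so a root lies in (0, 1).
Binary case is linear: z₁(K₁−1)(1+ψ₂(K₂−1)) + z₂(K₂−1)(1+ψ₂(K₁−1)) = 0
⇒ ψ₂ = [z₁(K₁−1)+z₂(K₂−1)] / [−(K₁−1)(K₂−1)] = 1.3611/2.0772 = 0.655
  n-butane: x = 0.059, y = 0.398
  carbon tetrachloride: x = 0.941, y = 0.602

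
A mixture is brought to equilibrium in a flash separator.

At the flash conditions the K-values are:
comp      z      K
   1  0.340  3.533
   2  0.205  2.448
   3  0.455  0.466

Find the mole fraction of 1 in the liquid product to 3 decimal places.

Iterate (Newton) starting at β = 0.5:
  β = 0.500: g = 0.2207, g' = -0.811 → β = 0.772
  β = 0.772: g = 0.0180, g' = -0.721 → β = 0.797
Converged at β = 0.797.
Compositions from xᵢ = zᵢ/(1+β(Kᵢ−1)), yᵢ = Kᵢxᵢ:
  1: x = 0.113, y = 0.398
  2: x = 0.095, y = 0.233
  3: x = 0.792, y = 0.369

x_1 = 0.113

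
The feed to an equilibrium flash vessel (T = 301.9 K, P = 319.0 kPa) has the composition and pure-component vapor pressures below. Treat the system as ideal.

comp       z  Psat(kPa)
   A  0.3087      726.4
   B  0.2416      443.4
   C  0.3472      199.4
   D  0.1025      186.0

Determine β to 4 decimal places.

β = 0.8589

Raoult's law: Kᵢ = Pᵢˢᵃᵗ/P = Pᵢˢᵃᵗ/319.0.
  K_A = 726.4/319.0 = 2.277116, K_B = 443.4/319.0 = 1.389969, K_C = 199.4/319.0 = 0.625078, K_D = 186.0/319.0 = 0.583072
Rachford–Rice: g(β) = Σ zᵢ(Kᵢ−1)/(1+β(Kᵢ−1)) = 0.
g(0) = ΣzᵢKᵢ − 1 = 0.3156 and g(1) = 1 − Σzᵢ/Kᵢ = -0.0406, so a root lies in (0, 1).
Iterate (Newton) starting at β = 0.34:
  β = 0.3400: g = 0.15909, g' = -0.3617 → β = 0.7798
  β = 0.7798: g = 0.02249, g' = -0.2846 → β = 0.8589
Converged at β = 0.8589.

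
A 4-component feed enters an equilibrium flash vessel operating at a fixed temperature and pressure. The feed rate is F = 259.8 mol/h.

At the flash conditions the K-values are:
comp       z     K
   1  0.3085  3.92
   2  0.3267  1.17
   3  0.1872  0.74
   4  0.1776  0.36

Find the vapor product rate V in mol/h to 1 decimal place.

Rachford–Rice: g(ψ) = Σ zᵢ(Kᵢ−1)/(1+ψ(Kᵢ−1)) = 0.
g(0) = ΣzᵢKᵢ − 1 = 0.7940 and g(1) = 1 − Σzᵢ/Kᵢ = -0.1042, so a root lies in (0, 1).
Iterate (Newton) starting at ψ = 0.5:
  ψ = 0.5000: g = 0.19428, g' = -0.6167 → ψ = 0.8150
  ψ = 0.8150: g = 0.01595, g' = -0.5758 → ψ = 0.8427
  ψ = 0.8427: g = -0.00019, g' = -0.5904 → ψ = 0.8424
Converged at ψ = 0.8424.
Then V = ψ·F = 0.8424·259.8 = 218.9 mol/h and L = F − V = 40.9 mol/h.

V = 218.9 mol/h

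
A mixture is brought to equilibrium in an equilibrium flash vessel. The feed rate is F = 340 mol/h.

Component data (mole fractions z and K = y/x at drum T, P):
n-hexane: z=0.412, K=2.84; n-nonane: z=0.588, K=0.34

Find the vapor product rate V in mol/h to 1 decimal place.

V = 103.6 mol/h

Let β = V/F and solve Σ zᵢ(Kᵢ−1)/(1+β(Kᵢ−1)) = 0.
Feasibility: ΣzᵢKᵢ = 1.370, Σzᵢ/Kᵢ = 1.874 — both > 1, two phases present.
Newton–Raphson from β = 0.5:
  β = 0.500: g = -0.1844, g' = -0.949 → β = 0.306
  β = 0.306: g = -0.0010, g' = -0.973 → β = 0.305
Converged at β = 0.305.
Then V = β·F = 0.3047·340 = 103.6 mol/h and L = F − V = 236.4 mol/h.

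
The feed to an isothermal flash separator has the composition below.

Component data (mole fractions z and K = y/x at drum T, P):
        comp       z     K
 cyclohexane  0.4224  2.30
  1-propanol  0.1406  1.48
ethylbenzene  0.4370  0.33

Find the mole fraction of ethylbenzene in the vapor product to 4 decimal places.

y_ethylbenzene = 0.2017

Rachford–Rice: g(V/F) = Σ zᵢ(Kᵢ−1)/(1+V/F(Kᵢ−1)) = 0.
Check two-phase: ΣzᵢKᵢ = 1.3238 > 1 and Σzᵢ/Kᵢ = 1.6029 > 1, so g(0) = 0.3238 > 0 and g(1) = -0.6029 < 0.
Iterate (Newton) starting at V/F = 0.46:
  V/F = 0.4600: g = -0.02432, g' = -0.7112 → V/F = 0.4258
  V/F = 0.4258: g = -0.00017, g' = -0.7021 → V/F = 0.4256
Converged at V/F = 0.4256.
Compositions from xᵢ = zᵢ/(1+V/F(Kᵢ−1)), yᵢ = Kᵢxᵢ:
  cyclohexane: x = 0.2719, y = 0.6255
  1-propanol: x = 0.1168, y = 0.1728
  ethylbenzene: x = 0.6113, y = 0.2017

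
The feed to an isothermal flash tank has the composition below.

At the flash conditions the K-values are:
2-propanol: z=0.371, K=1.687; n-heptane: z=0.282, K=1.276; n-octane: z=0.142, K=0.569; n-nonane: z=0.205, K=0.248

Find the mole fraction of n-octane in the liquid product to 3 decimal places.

x_n-octane = 0.166

Iterate (Newton) starting at β = 0.5:
  β = 0.500: g = -0.0670, g' = -0.454 → β = 0.353
  β = 0.353: g = -0.0058, g' = -0.383 → β = 0.337
Converged at β = 0.337.
Compositions from xᵢ = zᵢ/(1+β(Kᵢ−1)), yᵢ = Kᵢxᵢ:
  2-propanol: x = 0.301, y = 0.508
  n-heptane: x = 0.258, y = 0.329
  n-octane: x = 0.166, y = 0.095
  n-nonane: x = 0.275, y = 0.068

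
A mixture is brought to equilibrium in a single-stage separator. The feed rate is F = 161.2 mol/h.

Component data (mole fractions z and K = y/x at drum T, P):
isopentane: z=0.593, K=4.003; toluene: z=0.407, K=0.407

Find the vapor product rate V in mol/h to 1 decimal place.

V = 139.4 mol/h

Rachford–Rice: g(ψ) = Σ zᵢ(Kᵢ−1)/(1+ψ(Kᵢ−1)) = 0.
Feasibility: ΣzᵢKᵢ = 2.539, Σzᵢ/Kᵢ = 1.148 — both > 1, two phases present.
Iterate (Newton) starting at ψ = 0.67:
  ψ = 0.670: g = 0.1908, g' = -0.983 → ψ = 0.864
Converged at ψ = 0.864.
Then V = ψ·F = 0.8645·161.2 = 139.4 mol/h and L = F − V = 21.8 mol/h.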